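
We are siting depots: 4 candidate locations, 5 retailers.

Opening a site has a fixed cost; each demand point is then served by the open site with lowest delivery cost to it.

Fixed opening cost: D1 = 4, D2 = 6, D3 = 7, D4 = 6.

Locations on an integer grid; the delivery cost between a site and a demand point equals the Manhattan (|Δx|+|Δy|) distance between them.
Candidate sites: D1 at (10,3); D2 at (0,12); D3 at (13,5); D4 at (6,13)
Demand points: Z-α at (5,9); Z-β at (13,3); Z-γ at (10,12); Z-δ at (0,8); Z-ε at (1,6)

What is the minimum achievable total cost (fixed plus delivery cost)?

40

Open {D1, D2, D4}: assign each demand point to its cheapest open site.
  Z-α→D4 5, Z-β→D1 3, Z-γ→D4 5, Z-δ→D2 4, Z-ε→D2 7
  delivery cost 24, fixed 16 → total 40.
Compare {D1, D2}: delivery cost 31 + fixed 10 = 41.
Compare {D2, D3, D4}: delivery cost 23 + fixed 19 = 42.
Compare {D2, D3}: delivery cost 31 + fixed 13 = 44.
All other subsets cost ≥ 41. Minimum total cost: 40.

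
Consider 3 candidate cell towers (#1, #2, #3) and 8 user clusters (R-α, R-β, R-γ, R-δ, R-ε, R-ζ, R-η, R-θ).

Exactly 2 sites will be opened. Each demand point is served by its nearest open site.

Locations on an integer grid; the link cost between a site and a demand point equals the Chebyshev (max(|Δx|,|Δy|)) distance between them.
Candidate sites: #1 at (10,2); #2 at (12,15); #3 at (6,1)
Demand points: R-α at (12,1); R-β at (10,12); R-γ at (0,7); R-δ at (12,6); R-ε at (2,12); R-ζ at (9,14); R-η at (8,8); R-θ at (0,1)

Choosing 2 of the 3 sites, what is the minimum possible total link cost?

47

Open {#2, #3}.
  R-α→#3 6, R-β→#2 3, R-γ→#3 6, R-δ→#3 6, R-ε→#2 10, R-ζ→#2 3, R-η→#2 7, R-θ→#3 6  ⇒ total 47.
Compare {#1, #2}: total 48.
Compare {#1, #3}: total 56.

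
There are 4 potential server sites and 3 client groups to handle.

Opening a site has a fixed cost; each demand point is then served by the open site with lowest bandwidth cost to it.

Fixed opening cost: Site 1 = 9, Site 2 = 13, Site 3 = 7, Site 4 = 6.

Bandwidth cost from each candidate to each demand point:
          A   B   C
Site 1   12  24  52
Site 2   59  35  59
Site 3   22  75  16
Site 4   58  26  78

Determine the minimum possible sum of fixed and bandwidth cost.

Open {Site 1, Site 3}: assign each demand point to its cheapest open site.
  A→Site 1 12, B→Site 1 24, C→Site 3 16
  bandwidth cost 52, fixed 16 → total 68.
Compare {Site 1, Site 3, Site 4}: bandwidth cost 52 + fixed 22 = 74.
Compare {Site 3, Site 4}: bandwidth cost 64 + fixed 13 = 77.
Compare {Site 1, Site 2, Site 3}: bandwidth cost 52 + fixed 29 = 81.
All other subsets cost ≥ 74. Minimum total cost: 68.

68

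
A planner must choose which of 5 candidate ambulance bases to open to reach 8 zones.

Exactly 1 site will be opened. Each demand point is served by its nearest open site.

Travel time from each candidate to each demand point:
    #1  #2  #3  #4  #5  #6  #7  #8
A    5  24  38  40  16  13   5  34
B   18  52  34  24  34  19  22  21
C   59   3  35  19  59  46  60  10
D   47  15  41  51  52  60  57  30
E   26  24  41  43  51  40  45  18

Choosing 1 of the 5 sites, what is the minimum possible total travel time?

Open {A}.
  #1→A 5, #2→A 24, #3→A 38, #4→A 40, #5→A 16, #6→A 13, #7→A 5, #8→A 34  ⇒ total 175.
Compare {B}: total 224.
Compare {E}: total 288.
No size-1 selection does better; minimum is 175.

175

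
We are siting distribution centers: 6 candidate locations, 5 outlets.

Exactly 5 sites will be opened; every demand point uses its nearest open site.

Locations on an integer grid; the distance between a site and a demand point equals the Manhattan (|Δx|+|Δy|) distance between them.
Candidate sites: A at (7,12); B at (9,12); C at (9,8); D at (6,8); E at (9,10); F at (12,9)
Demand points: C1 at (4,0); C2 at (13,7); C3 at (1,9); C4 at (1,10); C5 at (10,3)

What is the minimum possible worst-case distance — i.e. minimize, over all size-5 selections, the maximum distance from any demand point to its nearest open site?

10

Open {A, B, C, D, E}.
  Farthest demand point is C1 at distance 10 (to D); all others are ≤ 10.
With {A, B, C, D, F} the worst case is 10.
With {A, B, D, E, F} the worst case is 10.
No size-5 selection achieves below 10.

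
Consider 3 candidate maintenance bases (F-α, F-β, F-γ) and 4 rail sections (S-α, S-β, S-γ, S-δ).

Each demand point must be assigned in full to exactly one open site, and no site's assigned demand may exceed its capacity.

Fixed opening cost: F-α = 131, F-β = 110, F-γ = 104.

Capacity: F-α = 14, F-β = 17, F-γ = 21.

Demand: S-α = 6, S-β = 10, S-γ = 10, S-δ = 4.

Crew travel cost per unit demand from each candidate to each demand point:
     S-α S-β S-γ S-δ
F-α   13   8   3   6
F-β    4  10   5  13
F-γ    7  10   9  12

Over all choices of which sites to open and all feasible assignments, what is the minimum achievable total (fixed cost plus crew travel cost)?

419

Open {F-α, F-β}; cheapest assignment that respects the capacities:
  F-α (cap 14, load 14): S-β, S-δ — cost 10×8 + 4×6 = 104
  F-β (cap 17, load 16): S-α, S-γ — cost 6×4 + 10×5 = 74
  Shipping 178, fixed 241 → total 419.
  Any other capacity-feasible assignment to {F-α, F-β} ships for at least 178.
Compare {F-α, F-γ}: its best feasible assignment gives total 431.
Compare {F-β, F-γ}: its best feasible assignment gives total 436.
Every other set of open sites that can feasibly serve all demand totals ≥ 431 even under its best assignment. Minimum: 419.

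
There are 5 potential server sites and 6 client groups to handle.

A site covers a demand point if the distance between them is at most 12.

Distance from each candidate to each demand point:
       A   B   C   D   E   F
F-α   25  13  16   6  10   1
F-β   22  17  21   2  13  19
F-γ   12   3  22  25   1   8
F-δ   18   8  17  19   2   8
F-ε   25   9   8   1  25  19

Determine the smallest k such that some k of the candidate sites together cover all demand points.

2

Coverage sets (demand points within 12 of each site):
  F-α: {D, E, F}
  F-β: {D}
  F-γ: {A, B, E, F}
  F-δ: {B, E, F}
  F-ε: {B, C, D}
No single site covers all 6 demand points.
But {F-γ, F-ε} covers everything, so the minimum is 2.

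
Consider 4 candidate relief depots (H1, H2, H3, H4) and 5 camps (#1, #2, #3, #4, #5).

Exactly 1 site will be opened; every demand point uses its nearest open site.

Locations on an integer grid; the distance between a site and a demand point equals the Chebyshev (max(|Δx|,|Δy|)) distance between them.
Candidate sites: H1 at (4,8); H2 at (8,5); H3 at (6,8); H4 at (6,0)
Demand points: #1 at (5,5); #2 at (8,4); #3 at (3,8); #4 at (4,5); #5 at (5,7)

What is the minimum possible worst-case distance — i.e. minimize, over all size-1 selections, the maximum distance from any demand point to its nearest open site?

Open {H1}.
  Farthest demand point is #2 at distance 4 (to H1); all others are ≤ 4.
With {H3} the worst case is 4.
With {H2} the worst case is 5.
No size-1 selection achieves below 4.

4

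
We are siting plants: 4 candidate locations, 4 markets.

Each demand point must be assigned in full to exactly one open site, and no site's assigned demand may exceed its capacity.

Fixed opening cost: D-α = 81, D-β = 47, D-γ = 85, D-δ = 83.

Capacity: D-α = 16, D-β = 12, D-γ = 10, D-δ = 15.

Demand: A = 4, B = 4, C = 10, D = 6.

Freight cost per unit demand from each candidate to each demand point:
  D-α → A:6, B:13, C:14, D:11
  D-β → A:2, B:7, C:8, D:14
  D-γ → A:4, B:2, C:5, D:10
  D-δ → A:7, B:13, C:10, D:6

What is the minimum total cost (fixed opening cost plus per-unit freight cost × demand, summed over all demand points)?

326

Open {D-β, D-δ}; cheapest assignment that respects the capacities:
  D-β (cap 12, load 10): C — cost 10×8 = 80
  D-δ (cap 15, load 14): A, B, D — cost 4×7 + 4×13 + 6×6 = 116
  Shipping 196, fixed 130 → total 326.
  Any other capacity-feasible assignment to {D-β, D-δ} ships for at least 196.
Compare {D-γ, D-δ}: its best feasible assignment gives total 334.
Compare {D-β, D-γ, D-δ}: its best feasible assignment gives total 337.
Every other set of open sites that can feasibly serve all demand totals ≥ 334 even under its best assignment. Minimum: 326.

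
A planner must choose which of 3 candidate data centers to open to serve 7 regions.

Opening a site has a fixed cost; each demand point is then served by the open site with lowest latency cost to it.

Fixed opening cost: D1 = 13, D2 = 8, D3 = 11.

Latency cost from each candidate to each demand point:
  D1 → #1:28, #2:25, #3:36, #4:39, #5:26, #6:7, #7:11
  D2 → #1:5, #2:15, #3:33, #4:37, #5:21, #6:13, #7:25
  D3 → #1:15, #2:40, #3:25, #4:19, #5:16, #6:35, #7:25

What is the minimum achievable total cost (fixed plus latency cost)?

130

Open {D1, D2, D3}: assign each demand point to its cheapest open site.
  #1→D2 5, #2→D2 15, #3→D3 25, #4→D3 19, #5→D3 16, #6→D1 7, #7→D1 11
  latency cost 98, fixed 32 → total 130.
Compare {D2, D3}: latency cost 118 + fixed 19 = 137.
Compare {D1, D3}: latency cost 118 + fixed 24 = 142.
Compare {D1, D2}: latency cost 129 + fixed 21 = 150.
All other subsets cost ≥ 137. Minimum total cost: 130.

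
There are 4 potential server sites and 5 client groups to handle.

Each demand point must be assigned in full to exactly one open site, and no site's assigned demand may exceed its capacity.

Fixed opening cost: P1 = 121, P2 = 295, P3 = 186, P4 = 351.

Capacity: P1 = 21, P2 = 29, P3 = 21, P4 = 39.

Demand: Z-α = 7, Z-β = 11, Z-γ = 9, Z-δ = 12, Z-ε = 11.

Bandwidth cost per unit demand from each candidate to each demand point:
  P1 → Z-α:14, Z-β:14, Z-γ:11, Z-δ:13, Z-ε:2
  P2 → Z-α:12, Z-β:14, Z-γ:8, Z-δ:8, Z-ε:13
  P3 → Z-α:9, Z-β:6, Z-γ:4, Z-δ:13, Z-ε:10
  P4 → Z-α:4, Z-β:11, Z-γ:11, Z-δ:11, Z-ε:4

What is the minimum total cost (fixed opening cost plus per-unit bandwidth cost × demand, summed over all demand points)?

Open {P3, P4}; cheapest assignment that respects the capacities:
  P3 (cap 21, load 20): Z-β, Z-γ — cost 11×6 + 9×4 = 102
  P4 (cap 39, load 30): Z-α, Z-δ, Z-ε — cost 7×4 + 12×11 + 11×4 = 204
  Shipping 306, fixed 537 → total 843.
  Any other capacity-feasible assignment to {P3, P4} ships for at least 306.
Compare {P1, P4}: its best feasible assignment gives total 874.
Compare {P1, P2, P3}: its best feasible assignment gives total 906.
Every other set of open sites that can feasibly serve all demand totals ≥ 874 even under its best assignment. Minimum: 843.

843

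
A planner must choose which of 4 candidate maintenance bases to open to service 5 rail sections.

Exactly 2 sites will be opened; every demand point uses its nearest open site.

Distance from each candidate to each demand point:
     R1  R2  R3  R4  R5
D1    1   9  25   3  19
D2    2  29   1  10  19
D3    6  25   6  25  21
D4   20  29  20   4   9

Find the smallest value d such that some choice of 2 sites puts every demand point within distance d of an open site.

Open {D1, D2}.
  Farthest demand point is R5 at distance 19 (to D1); all others are ≤ 19.
With {D1, D3} the worst case is 19.
With {D1, D4} the worst case is 20.
No size-2 selection achieves below 19.

19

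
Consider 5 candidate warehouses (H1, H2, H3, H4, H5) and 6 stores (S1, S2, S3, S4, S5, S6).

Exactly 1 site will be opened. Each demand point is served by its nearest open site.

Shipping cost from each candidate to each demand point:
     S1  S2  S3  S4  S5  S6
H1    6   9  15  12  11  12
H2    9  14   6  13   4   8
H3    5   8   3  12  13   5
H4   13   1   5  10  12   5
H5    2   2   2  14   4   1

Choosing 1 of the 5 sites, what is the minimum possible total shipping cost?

Open {H5}.
  S1→H5 2, S2→H5 2, S3→H5 2, S4→H5 14, S5→H5 4, S6→H5 1  ⇒ total 25.
Compare {H3}: total 46.
Compare {H4}: total 46.
No size-1 selection does better; minimum is 25.

25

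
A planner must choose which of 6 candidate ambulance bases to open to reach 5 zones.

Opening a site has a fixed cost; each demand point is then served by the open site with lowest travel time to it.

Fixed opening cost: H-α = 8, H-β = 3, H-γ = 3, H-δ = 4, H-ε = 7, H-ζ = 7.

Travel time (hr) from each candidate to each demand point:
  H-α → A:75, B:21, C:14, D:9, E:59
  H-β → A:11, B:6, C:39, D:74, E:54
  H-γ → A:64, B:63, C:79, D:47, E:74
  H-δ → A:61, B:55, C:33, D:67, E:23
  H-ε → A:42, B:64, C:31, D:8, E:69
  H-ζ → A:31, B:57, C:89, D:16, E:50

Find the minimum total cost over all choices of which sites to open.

78

Open {H-α, H-β, H-δ}: assign each demand point to its cheapest open site.
  A→H-β 11, B→H-β 6, C→H-α 14, D→H-α 9, E→H-δ 23
  travel time 63, fixed 15 → total 78.
Compare {H-α, H-β, H-γ, H-δ}: travel time 63 + fixed 18 = 81.
Compare {H-α, H-β, H-δ, H-ε}: travel time 62 + fixed 22 = 84.
Compare {H-α, H-β, H-δ, H-ζ}: travel time 63 + fixed 22 = 85.
All other subsets cost ≥ 81. Minimum total cost: 78.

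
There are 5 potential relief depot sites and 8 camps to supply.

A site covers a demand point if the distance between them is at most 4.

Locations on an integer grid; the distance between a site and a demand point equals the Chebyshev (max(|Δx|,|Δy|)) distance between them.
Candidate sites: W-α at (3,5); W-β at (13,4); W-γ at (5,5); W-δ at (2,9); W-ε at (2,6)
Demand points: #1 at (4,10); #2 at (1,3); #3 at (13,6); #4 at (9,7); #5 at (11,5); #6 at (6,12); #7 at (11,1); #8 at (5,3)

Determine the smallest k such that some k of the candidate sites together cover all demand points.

Coverage sets (demand points within 4 of each site):
  W-α: {#2, #8}
  W-β: {#3, #4, #5, #7}
  W-γ: {#2, #4, #8}
  W-δ: {#1, #6}
  W-ε: {#1, #2, #8}
No 2 sites suffice: every size-2 union leaves at least one demand point uncovered.
But {W-α, W-β, W-δ} covers everything, so the minimum is 3.

3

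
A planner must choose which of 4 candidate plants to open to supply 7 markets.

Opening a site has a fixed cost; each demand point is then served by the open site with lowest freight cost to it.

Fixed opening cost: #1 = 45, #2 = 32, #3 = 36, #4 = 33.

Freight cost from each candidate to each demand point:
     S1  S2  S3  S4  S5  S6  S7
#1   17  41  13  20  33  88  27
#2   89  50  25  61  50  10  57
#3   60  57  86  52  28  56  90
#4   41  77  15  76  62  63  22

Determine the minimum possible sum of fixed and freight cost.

238

Open {#1, #2}: assign each demand point to its cheapest open site.
  S1→#1 17, S2→#1 41, S3→#1 13, S4→#1 20, S5→#1 33, S6→#2 10, S7→#1 27
  freight cost 161, fixed 77 → total 238.
Compare {#1, #2, #4}: freight cost 156 + fixed 110 = 266.
Compare {#1, #2, #3}: freight cost 156 + fixed 113 = 269.
Compare {#1, #3}: freight cost 202 + fixed 81 = 283.
All other subsets cost ≥ 266. Minimum total cost: 238.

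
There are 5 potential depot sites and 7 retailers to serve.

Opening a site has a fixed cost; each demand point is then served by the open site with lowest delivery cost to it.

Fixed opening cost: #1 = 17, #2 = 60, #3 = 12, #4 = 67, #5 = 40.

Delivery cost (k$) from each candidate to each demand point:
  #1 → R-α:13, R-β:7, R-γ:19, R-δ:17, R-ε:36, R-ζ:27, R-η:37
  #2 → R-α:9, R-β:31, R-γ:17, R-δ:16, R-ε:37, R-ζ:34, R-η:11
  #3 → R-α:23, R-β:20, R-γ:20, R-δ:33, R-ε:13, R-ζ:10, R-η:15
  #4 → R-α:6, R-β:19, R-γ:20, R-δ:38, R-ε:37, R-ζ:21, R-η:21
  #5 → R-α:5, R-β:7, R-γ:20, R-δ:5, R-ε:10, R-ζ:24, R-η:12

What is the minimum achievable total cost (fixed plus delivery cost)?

121

Open {#3, #5}: assign each demand point to its cheapest open site.
  R-α→#5 5, R-β→#5 7, R-γ→#3 20, R-δ→#5 5, R-ε→#5 10, R-ζ→#3 10, R-η→#5 12
  delivery cost 69, fixed 52 → total 121.
Compare {#5}: delivery cost 83 + fixed 40 = 123.
Compare {#1, #3}: delivery cost 94 + fixed 29 = 123.
Compare {#1, #3, #5}: delivery cost 68 + fixed 69 = 137.
All other subsets cost ≥ 123. Minimum total cost: 121.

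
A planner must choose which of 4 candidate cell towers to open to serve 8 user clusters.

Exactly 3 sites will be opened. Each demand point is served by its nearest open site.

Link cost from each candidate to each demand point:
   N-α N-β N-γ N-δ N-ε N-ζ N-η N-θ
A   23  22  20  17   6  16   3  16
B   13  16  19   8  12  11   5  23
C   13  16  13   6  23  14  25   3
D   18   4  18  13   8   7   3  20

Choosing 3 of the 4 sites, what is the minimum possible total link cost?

Open {A, C, D}.
  N-α→C 13, N-β→D 4, N-γ→C 13, N-δ→C 6, N-ε→A 6, N-ζ→D 7, N-η→A 3, N-θ→C 3  ⇒ total 55.
Compare {B, C, D}: total 57.
Compare {A, B, C}: total 71.
No size-3 selection does better; minimum is 55.

55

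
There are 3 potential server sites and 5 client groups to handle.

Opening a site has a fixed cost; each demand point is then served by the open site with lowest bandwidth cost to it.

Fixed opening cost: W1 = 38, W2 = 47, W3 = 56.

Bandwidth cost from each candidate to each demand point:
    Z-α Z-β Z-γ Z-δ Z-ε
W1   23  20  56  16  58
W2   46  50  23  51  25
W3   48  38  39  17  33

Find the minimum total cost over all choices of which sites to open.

192

Open {W1, W2}: assign each demand point to its cheapest open site.
  Z-α→W1 23, Z-β→W1 20, Z-γ→W2 23, Z-δ→W1 16, Z-ε→W2 25
  bandwidth cost 107, fixed 85 → total 192.
Compare {W1}: bandwidth cost 173 + fixed 38 = 211.
Compare {W1, W3}: bandwidth cost 131 + fixed 94 = 225.
Compare {W3}: bandwidth cost 175 + fixed 56 = 231.
All other subsets cost ≥ 211. Minimum total cost: 192.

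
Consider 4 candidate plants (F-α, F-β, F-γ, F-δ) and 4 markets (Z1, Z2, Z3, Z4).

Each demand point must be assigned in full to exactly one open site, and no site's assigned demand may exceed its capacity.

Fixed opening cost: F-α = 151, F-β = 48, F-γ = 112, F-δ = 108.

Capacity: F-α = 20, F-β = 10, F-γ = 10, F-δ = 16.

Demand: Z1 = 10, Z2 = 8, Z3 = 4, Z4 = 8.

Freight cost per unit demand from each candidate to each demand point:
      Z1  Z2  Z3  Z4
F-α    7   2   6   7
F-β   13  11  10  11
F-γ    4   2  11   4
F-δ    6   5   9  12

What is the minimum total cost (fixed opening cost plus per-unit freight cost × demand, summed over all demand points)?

399

Open {F-α, F-γ}; cheapest assignment that respects the capacities:
  F-α (cap 20, load 20): Z2, Z3, Z4 — cost 8×2 + 4×6 + 8×7 = 96
  F-γ (cap 10, load 10): Z1 — cost 10×4 = 40
  Shipping 136, fixed 263 → total 399.
  Any other capacity-feasible assignment to {F-α, F-γ} ships for at least 136.
Compare {F-α, F-δ}: its best feasible assignment gives total 415.
Compare {F-α, F-β}: its best feasible assignment gives total 425.
Every other set of open sites that can feasibly serve all demand totals ≥ 415 even under its best assignment. Minimum: 399.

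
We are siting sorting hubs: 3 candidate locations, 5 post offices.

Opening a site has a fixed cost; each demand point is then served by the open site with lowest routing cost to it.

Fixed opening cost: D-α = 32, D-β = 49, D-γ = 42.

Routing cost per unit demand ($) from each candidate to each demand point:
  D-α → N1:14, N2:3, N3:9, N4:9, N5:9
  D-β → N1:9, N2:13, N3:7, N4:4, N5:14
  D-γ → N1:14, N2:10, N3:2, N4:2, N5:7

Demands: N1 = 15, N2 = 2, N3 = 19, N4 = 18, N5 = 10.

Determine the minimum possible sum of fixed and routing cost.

390

Open {D-β, D-γ}: assign each demand point to its cheapest open site.
  N1→D-β 15×9=135, N2→D-γ 2×10=20, N3→D-γ 19×2=38, N4→D-γ 18×2=36, N5→D-γ 10×7=70
  routing cost 299, fixed 91 → total 390.
Compare {D-α, D-β, D-γ}: routing cost 285 + fixed 123 = 408.
Compare {D-γ}: routing cost 374 + fixed 42 = 416.
Compare {D-α, D-γ}: routing cost 360 + fixed 74 = 434.
All other subsets cost ≥ 408. Minimum total cost: 390.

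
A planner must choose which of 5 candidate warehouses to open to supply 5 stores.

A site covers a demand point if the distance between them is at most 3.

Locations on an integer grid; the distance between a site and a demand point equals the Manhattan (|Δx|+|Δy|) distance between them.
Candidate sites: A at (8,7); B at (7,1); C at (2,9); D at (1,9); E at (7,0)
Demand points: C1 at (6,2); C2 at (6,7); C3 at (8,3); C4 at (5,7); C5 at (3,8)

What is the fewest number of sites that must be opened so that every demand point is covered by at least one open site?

3

Coverage sets (demand points within 3 of each site):
  A: {C2, C4}
  B: {C1, C3}
  C: {C5}
  D: {C5}
  E: {C1}
No 2 sites suffice: every size-2 union leaves at least one demand point uncovered.
But {A, B, C} covers everything, so the minimum is 3.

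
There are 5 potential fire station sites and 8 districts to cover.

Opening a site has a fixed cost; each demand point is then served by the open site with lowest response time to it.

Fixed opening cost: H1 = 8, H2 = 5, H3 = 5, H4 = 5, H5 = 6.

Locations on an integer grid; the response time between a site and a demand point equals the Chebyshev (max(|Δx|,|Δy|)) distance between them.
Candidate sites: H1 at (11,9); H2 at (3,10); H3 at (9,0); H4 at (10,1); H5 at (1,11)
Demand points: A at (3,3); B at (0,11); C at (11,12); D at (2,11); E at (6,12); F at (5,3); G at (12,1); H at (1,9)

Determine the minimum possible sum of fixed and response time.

Open {H2, H3}: assign each demand point to its cheapest open site.
  A→H3 6, B→H2 3, C→H2 8, D→H2 1, E→H2 3, F→H3 4, G→H3 3, H→H2 2
  response time 30, fixed 10 → total 40.
Compare {H2, H4}: response time 31 + fixed 10 = 41.
Compare {H3, H5}: response time 32 + fixed 11 = 43.
Compare {H1, H2, H3}: response time 25 + fixed 18 = 43.
All other subsets cost ≥ 41. Minimum total cost: 40.

40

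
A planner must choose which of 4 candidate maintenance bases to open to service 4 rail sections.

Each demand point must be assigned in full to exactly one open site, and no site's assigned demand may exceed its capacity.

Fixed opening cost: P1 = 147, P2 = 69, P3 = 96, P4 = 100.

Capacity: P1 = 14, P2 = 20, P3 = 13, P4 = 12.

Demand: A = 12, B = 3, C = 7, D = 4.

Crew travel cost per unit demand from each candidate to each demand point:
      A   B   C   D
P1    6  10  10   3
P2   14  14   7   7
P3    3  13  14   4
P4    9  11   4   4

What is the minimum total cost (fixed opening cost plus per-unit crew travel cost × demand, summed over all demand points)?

320

Open {P2, P3}; cheapest assignment that respects the capacities:
  P2 (cap 20, load 14): B, C, D — cost 3×14 + 7×7 + 4×7 = 119
  P3 (cap 13, load 12): A — cost 12×3 = 36
  Shipping 155, fixed 165 → total 320.
  Any other capacity-feasible assignment to {P2, P3} ships for at least 155.
Compare {P2, P3, P4}: its best feasible assignment gives total 387.
Compare {P1, P3}: its best feasible assignment gives total 391.
Every other set of open sites that can feasibly serve all demand totals ≥ 387 even under its best assignment. Minimum: 320.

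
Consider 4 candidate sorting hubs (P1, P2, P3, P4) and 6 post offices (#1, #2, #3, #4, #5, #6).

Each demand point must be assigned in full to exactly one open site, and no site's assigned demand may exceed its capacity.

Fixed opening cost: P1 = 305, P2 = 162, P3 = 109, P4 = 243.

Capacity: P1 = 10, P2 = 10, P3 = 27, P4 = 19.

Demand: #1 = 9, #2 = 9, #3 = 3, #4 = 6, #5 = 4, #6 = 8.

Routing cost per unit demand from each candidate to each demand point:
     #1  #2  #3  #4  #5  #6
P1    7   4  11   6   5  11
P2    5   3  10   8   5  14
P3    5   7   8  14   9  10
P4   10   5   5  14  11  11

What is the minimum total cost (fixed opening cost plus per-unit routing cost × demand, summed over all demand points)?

Open {P3, P4}; cheapest assignment that respects the capacities:
  P3 (cap 27, load 27): #1, #4, #5, #6 — cost 9×5 + 6×14 + 4×9 + 8×10 = 245
  P4 (cap 19, load 12): #2, #3 — cost 9×5 + 3×5 = 60
  Shipping 305, fixed 352 → total 657.
  Any other capacity-feasible assignment to {P3, P4} ships for at least 305.
Compare {P2, P3, P4}: its best feasible assignment gives total 767.
Compare {P1, P2, P3}: its best feasible assignment gives total 808.
Every other set of open sites that can feasibly serve all demand totals ≥ 767 even under its best assignment. Minimum: 657.

657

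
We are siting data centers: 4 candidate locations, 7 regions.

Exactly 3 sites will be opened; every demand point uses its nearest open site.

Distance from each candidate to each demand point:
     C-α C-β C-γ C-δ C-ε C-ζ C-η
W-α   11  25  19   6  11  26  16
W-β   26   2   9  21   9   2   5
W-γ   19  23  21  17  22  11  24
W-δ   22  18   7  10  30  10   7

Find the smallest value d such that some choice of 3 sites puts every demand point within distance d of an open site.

Open {W-α, W-β, W-γ}.
  Farthest demand point is C-α at distance 11 (to W-α); all others are ≤ 11.
With {W-α, W-β, W-δ} the worst case is 11.
With {W-α, W-γ, W-δ} the worst case is 18.
No size-3 selection achieves below 11.

11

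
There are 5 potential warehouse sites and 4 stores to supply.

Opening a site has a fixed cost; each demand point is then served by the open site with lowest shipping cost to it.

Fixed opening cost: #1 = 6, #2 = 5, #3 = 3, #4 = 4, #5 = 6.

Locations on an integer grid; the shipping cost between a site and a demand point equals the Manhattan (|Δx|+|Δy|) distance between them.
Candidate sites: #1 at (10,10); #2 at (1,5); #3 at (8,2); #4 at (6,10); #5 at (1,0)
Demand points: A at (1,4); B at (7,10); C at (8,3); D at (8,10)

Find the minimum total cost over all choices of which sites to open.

17

Open {#2, #3, #4}: assign each demand point to its cheapest open site.
  A→#2 1, B→#4 1, C→#3 1, D→#4 2
  shipping cost 5, fixed 12 → total 17.
Compare {#3, #4}: shipping cost 13 + fixed 7 = 20.
Compare {#1, #2, #3}: shipping cost 7 + fixed 14 = 21.
Compare {#3, #4, #5}: shipping cost 8 + fixed 13 = 21.
All other subsets cost ≥ 20. Minimum total cost: 17.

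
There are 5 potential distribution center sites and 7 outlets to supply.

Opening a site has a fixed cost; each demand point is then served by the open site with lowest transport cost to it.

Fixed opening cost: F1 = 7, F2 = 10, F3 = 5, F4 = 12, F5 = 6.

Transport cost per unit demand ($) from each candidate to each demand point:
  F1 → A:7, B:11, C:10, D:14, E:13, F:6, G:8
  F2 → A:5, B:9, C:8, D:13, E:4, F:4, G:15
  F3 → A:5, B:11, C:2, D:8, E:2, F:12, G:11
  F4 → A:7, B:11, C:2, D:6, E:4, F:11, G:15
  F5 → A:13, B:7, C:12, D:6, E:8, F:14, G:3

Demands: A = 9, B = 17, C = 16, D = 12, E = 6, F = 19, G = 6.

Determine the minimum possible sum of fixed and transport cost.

Open {F2, F3, F5}: assign each demand point to its cheapest open site.
  A→F2 9×5=45, B→F5 17×7=119, C→F3 16×2=32, D→F5 12×6=72, E→F3 6×2=12, F→F2 19×4=76, G→F5 6×3=18
  transport cost 374, fixed 21 → total 395.
Compare {F1, F2, F3, F5}: transport cost 374 + fixed 28 = 402.
Compare {F2, F3, F4, F5}: transport cost 374 + fixed 33 = 407.
Compare {F2, F4, F5}: transport cost 386 + fixed 28 = 414.
All other subsets cost ≥ 402. Minimum total cost: 395.

395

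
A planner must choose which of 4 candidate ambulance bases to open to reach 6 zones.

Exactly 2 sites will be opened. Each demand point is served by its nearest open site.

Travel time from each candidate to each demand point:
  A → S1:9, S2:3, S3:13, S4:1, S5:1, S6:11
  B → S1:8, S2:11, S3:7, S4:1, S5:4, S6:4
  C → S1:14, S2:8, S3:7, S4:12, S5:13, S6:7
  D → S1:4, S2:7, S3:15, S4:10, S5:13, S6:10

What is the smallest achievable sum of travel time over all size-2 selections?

24

Open {A, B}.
  S1→B 8, S2→A 3, S3→B 7, S4→A 1, S5→A 1, S6→B 4  ⇒ total 24.
Compare {B, D}: total 27.
Compare {A, C}: total 28.
No size-2 selection does better; minimum is 24.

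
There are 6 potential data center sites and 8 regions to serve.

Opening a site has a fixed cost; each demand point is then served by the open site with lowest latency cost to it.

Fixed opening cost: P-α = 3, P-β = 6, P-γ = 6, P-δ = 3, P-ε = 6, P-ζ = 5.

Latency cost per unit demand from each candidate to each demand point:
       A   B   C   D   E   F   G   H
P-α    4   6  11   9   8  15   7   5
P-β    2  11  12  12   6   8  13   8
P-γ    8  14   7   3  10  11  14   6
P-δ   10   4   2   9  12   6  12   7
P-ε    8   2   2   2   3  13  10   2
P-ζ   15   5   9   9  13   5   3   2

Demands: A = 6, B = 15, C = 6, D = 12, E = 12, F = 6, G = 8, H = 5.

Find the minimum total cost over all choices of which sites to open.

195

Open {P-β, P-ε, P-ζ}: assign each demand point to its cheapest open site.
  A→P-β 6×2=12, B→P-ε 15×2=30, C→P-ε 6×2=12, D→P-ε 12×2=24, E→P-ε 12×3=36, F→P-ζ 6×5=30, G→P-ζ 8×3=24, H→P-ε 5×2=10
  latency cost 178, fixed 17 → total 195.
Compare {P-α, P-β, P-ε, P-ζ}: latency cost 178 + fixed 20 = 198.
Compare {P-β, P-δ, P-ε, P-ζ}: latency cost 178 + fixed 20 = 198.
Compare {P-β, P-γ, P-ε, P-ζ}: latency cost 178 + fixed 23 = 201.
All other subsets cost ≥ 198. Minimum total cost: 195.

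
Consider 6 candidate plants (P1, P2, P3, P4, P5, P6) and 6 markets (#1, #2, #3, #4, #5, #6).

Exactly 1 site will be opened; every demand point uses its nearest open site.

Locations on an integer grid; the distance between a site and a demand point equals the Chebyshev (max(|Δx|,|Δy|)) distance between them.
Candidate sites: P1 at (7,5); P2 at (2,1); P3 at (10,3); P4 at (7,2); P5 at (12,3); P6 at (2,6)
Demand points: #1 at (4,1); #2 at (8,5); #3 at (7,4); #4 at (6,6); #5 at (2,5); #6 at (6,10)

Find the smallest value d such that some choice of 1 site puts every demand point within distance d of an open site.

Open {P1}.
  Farthest demand point is #5 at distance 5 (to P1); all others are ≤ 5.
With {P6} the worst case is 6.
With {P3} the worst case is 8.
No size-1 selection achieves below 5.

5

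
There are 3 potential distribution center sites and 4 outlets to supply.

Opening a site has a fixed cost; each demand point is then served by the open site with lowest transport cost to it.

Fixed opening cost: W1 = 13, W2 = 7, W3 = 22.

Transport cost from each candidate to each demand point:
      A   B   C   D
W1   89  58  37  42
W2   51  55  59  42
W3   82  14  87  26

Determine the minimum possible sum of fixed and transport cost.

Open {W1, W2, W3}: assign each demand point to its cheapest open site.
  A→W2 51, B→W3 14, C→W1 37, D→W3 26
  transport cost 128, fixed 42 → total 170.
Compare {W2, W3}: transport cost 150 + fixed 29 = 179.
Compare {W1, W3}: transport cost 159 + fixed 35 = 194.
Compare {W1, W2}: transport cost 185 + fixed 20 = 205.
All other subsets cost ≥ 179. Minimum total cost: 170.

170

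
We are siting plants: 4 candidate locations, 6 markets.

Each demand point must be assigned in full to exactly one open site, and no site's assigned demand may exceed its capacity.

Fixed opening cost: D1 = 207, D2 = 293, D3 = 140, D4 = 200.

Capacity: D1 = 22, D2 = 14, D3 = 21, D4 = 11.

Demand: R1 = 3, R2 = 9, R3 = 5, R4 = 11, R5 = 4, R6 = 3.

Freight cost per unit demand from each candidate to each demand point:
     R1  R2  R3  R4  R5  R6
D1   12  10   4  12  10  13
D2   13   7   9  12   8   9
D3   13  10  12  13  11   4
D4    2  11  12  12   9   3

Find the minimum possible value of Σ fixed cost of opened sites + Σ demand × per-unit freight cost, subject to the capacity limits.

Open {D1, D3}; cheapest assignment that respects the capacities:
  D1 (cap 22, load 20): R3, R4, R5 — cost 5×4 + 11×12 + 4×10 = 192
  D3 (cap 21, load 15): R1, R2, R6 — cost 3×13 + 9×10 + 3×4 = 141
  Shipping 333, fixed 347 → total 680.
  Any other capacity-feasible assignment to {D1, D3} ships for at least 333.
Compare {D2, D3}: its best feasible assignment gives total 779.
Compare {D1, D2}: its best feasible assignment gives total 822.
Every other set of open sites that can feasibly serve all demand totals ≥ 779 even under its best assignment. Minimum: 680.

680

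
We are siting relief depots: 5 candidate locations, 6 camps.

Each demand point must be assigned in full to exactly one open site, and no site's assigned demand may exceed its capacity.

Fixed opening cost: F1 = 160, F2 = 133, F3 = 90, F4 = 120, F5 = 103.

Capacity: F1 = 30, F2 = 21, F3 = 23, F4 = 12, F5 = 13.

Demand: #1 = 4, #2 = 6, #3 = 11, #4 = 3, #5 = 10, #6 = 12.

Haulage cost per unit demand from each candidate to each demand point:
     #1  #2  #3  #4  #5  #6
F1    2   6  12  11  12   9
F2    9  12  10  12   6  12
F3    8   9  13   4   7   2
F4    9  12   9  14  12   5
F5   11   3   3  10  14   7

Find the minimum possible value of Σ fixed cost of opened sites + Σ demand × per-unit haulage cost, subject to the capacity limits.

Open {F2, F3, F5}; cheapest assignment that respects the capacities:
  F2 (cap 21, load 14): #1, #5 — cost 4×9 + 10×6 = 96
  F3 (cap 23, load 21): #2, #4, #6 — cost 6×9 + 3×4 + 12×2 = 90
  F5 (cap 13, load 11): #3 — cost 11×3 = 33
  Shipping 219, fixed 326 → total 545.
  Any other capacity-feasible assignment to {F2, F3, F5} ships for at least 219.
Compare {F1, F3}: its best feasible assignment gives total 553.
Compare {F1, F3, F5}: its best feasible assignment gives total 557.
Every other set of open sites that can feasibly serve all demand totals ≥ 553 even under its best assignment. Minimum: 545.

545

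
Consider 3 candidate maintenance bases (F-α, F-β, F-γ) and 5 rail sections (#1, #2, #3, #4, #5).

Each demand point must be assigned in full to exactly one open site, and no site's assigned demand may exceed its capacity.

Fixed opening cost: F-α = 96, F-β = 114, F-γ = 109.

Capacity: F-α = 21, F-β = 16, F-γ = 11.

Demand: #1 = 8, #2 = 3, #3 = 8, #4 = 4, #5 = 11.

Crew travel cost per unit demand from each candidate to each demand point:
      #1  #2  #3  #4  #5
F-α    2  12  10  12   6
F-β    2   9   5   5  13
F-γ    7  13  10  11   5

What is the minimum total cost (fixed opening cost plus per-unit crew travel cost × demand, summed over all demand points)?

Open {F-α, F-β}; cheapest assignment that respects the capacities:
  F-α (cap 21, load 19): #1, #5 — cost 8×2 + 11×6 = 82
  F-β (cap 16, load 15): #2, #3, #4 — cost 3×9 + 8×5 + 4×5 = 87
  Shipping 169, fixed 210 → total 379.
  Any other capacity-feasible assignment to {F-α, F-β} ships for at least 169.
Compare {F-α, F-β, F-γ}: its best feasible assignment gives total 477.
Every other set of open sites that can feasibly serve all demand totals ≥ 477 even under its best assignment. Minimum: 379.

379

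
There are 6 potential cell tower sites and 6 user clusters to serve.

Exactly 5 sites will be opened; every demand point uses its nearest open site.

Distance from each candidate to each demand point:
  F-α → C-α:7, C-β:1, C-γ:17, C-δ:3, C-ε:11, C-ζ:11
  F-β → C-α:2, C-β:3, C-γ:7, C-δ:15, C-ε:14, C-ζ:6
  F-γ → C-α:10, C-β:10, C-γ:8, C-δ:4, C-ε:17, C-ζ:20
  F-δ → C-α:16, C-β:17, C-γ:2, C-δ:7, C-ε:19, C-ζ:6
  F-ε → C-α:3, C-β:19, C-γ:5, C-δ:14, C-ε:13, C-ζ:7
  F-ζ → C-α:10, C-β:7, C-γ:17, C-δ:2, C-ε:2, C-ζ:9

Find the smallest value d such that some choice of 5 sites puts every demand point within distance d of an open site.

Open {F-α, F-β, F-γ, F-δ, F-ζ}.
  Farthest demand point is C-ζ at distance 6 (to F-β); all others are ≤ 6.
With {F-α, F-β, F-γ, F-ε, F-ζ} the worst case is 6.
With {F-α, F-β, F-δ, F-ε, F-ζ} the worst case is 6.
No size-5 selection achieves below 6.

6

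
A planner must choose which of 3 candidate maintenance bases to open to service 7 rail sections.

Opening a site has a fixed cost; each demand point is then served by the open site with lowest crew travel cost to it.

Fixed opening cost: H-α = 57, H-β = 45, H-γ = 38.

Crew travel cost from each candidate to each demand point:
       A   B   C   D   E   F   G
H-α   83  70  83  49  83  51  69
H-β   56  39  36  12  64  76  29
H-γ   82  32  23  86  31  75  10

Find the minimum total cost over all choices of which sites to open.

322

Open {H-β, H-γ}: assign each demand point to its cheapest open site.
  A→H-β 56, B→H-γ 32, C→H-γ 23, D→H-β 12, E→H-γ 31, F→H-γ 75, G→H-γ 10
  crew travel cost 239, fixed 83 → total 322.
Compare {H-α, H-β, H-γ}: crew travel cost 215 + fixed 140 = 355.
Compare {H-β}: crew travel cost 312 + fixed 45 = 357.
Compare {H-α, H-γ}: crew travel cost 278 + fixed 95 = 373.
All other subsets cost ≥ 355. Minimum total cost: 322.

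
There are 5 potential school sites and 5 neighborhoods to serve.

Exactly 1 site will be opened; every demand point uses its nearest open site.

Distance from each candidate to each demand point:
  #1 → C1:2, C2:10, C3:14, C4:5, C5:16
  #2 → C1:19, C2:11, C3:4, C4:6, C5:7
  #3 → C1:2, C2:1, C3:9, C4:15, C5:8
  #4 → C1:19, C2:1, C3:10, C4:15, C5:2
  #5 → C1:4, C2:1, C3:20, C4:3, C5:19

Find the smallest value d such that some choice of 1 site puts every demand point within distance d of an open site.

Open {#3}.
  Farthest demand point is C4 at distance 15 (to #3); all others are ≤ 15.
With {#1} the worst case is 16.
With {#2} the worst case is 19.
No size-1 selection achieves below 15.

15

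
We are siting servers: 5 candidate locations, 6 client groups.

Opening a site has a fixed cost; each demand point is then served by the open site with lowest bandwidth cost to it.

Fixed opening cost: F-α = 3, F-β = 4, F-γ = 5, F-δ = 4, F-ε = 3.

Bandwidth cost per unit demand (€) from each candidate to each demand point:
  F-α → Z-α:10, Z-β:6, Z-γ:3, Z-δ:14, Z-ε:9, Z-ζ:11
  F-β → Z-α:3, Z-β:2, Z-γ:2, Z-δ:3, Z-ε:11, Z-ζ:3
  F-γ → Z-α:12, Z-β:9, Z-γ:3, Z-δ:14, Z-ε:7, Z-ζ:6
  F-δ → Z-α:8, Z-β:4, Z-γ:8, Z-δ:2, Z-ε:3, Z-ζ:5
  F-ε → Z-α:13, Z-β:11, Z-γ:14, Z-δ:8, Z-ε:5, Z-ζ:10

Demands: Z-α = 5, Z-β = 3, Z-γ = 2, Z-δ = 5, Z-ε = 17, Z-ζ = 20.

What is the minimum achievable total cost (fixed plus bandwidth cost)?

Open {F-β, F-δ}: assign each demand point to its cheapest open site.
  Z-α→F-β 5×3=15, Z-β→F-β 3×2=6, Z-γ→F-β 2×2=4, Z-δ→F-δ 5×2=10, Z-ε→F-δ 17×3=51, Z-ζ→F-β 20×3=60
  bandwidth cost 146, fixed 8 → total 154.
Compare {F-α, F-β, F-δ}: bandwidth cost 146 + fixed 11 = 157.
Compare {F-β, F-δ, F-ε}: bandwidth cost 146 + fixed 11 = 157.
Compare {F-β, F-γ, F-δ}: bandwidth cost 146 + fixed 13 = 159.
All other subsets cost ≥ 157. Minimum total cost: 154.

154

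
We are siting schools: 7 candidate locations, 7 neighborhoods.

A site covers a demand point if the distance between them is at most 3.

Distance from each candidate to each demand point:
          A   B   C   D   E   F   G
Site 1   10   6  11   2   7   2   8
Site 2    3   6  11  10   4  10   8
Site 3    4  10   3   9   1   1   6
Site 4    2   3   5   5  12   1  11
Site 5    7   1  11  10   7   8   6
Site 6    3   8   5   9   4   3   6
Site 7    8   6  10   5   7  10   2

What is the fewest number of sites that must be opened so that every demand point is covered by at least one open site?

4

Coverage sets (demand points within 3 of each site):
  Site 1: {D, F}
  Site 2: {A}
  Site 3: {C, E, F}
  Site 4: {A, B, F}
  Site 5: {B}
  Site 6: {A, F}
  Site 7: {G}
No 3 sites suffice: every size-3 union leaves at least one demand point uncovered.
But {Site 1, Site 3, Site 4, Site 7} covers everything, so the minimum is 4.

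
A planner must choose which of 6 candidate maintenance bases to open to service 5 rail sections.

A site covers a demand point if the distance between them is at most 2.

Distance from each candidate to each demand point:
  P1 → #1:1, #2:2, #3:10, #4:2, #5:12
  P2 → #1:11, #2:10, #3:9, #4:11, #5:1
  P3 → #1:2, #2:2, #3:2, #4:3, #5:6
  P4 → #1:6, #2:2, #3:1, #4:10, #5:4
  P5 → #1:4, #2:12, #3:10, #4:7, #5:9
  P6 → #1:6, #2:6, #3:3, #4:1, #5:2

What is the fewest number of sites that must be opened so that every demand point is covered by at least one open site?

Coverage sets (demand points within 2 of each site):
  P1: {#1, #2, #4}
  P2: {#5}
  P3: {#1, #2, #3}
  P4: {#2, #3}
  P5: {}
  P6: {#4, #5}
No single site covers all 5 demand points.
But {P3, P6} covers everything, so the minimum is 2.

2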